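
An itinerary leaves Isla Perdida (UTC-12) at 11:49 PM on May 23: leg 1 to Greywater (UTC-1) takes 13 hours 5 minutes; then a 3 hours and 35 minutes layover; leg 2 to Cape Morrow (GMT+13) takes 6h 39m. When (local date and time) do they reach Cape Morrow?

Convert departure to UTC: 11:49 PM + 12:00 = 11:49 AM UTC on May 24.
Add 13 hours 5 minutes leg 1 → 12:54 AM UTC (May 25).
Add 3 hours 35 minutes layover in Greywater → 4:29 AM UTC.
Add 6 hours 39 minutes leg 2 → 11:08 AM UTC.
Cape Morrow is UTC+13:00, so local arrival = 11:08 AM + 13:00 = 12:08 AM on May 26.

12:08 AM on May 26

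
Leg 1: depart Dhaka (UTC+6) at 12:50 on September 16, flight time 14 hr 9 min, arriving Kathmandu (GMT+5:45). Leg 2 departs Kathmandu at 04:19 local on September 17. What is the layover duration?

Convert departure to UTC: 12:50 − 6:00 = 06:50 UTC on Sep 16.
Add 14 hours and 9 minutes flight time → 20:59 UTC.
Kathmandu is UTC+5:45, so local arrival = 20:59 + 5:45 = 02:44 on Sep 17.
Layover = 04:19 − 02:44 = 1 hour 35 minutes.

1 hour 35 minutes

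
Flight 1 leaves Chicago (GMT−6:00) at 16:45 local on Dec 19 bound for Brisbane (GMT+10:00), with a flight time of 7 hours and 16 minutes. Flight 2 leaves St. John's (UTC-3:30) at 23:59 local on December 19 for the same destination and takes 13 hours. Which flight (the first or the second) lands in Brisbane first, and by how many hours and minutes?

Flight 1 in UTC: 16:45 + 6:00 = 22:45 on Dec 19.
+7 hours 16 minutes → arrive 06:01 UTC on Dec 20.
Flight 2 in UTC: 23:59 + 3:30 = 03:29 on Dec 20.
+13 hours → arrive 16:29 UTC on Dec 20.
Flight 1 lands earlier by 10 hours 28 minutes.

the first, by 10 hours 28 minutes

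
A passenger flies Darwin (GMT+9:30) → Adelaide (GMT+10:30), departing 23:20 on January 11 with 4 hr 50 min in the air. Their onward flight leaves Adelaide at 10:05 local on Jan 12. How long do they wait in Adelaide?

4 hours 55 minutes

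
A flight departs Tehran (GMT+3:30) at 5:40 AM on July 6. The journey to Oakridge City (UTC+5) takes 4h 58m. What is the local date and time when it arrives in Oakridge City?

Convert departure to UTC: 5:40 AM − 3:30 = 2:10 AM UTC on Jul 6.
Add 4 hours and 58 minutes travel time → 7:08 AM UTC.
Oakridge City is UTC+5:00, so local arrival = 7:08 AM + 5:00 = 12:08 PM on Jul 6.

12:08 PM on Jul 6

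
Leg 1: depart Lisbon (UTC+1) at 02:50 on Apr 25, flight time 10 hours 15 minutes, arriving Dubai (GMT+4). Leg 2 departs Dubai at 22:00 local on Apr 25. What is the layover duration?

5 hours 55 minutes

Convert departure to UTC: 02:50 − 1:00 = 01:50 UTC on Apr 25.
Add 10 hours and 15 minutes flight time → 12:05 UTC.
Dubai is UTC+4:00, so local arrival = 12:05 + 4:00 = 16:05 on Apr 25.
Layover = 22:00 − 16:05 = 5 hours 55 minutes.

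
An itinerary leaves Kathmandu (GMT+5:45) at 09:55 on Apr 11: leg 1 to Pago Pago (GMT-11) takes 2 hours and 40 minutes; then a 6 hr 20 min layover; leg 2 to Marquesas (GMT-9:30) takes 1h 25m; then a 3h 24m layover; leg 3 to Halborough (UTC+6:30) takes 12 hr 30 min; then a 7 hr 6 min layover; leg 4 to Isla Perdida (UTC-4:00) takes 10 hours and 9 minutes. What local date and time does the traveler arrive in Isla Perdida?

19:44 on April 12

Convert departure to UTC: 09:55 − 5:45 = 04:10 UTC on Apr 11.
Add 2 hours and 40 minutes leg 1 → 06:50 UTC.
Add 6 hours 20 minutes layover in Pago Pago → 13:10 UTC.
Add 1 hour 25 minutes leg 2 → 14:35 UTC.
Add 3 hours and 24 minutes layover in Marquesas → 17:59 UTC.
Add 12 hours 30 minutes leg 3 → 06:29 UTC (Apr 12).
Add 7 hours and 6 minutes layover in Halborough → 13:35 UTC.
Add 10 hours 9 minutes leg 4 → 23:44 UTC.
Isla Perdida is UTC−4:00, so local arrival = 23:44 − 4:00 = 19:44 on Apr 12.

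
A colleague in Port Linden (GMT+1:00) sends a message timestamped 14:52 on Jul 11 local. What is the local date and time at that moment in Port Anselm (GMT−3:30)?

10:22 on July 11

In UTC: 14:52 − 1:00 = 13:52 on Jul 11.
Port Anselm is UTC−3:30: 13:52 − 3:30 = 10:22 on Jul 11.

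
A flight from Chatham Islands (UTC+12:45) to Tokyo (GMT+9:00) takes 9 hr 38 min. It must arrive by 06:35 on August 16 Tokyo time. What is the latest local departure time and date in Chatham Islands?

00:42 on August 16

Target arrival in UTC: 06:35 − 9:00 = 21:35 on Aug 15.
Subtract 9 hours 38 minutes → departure 11:57 UTC on Aug 15.
Chatham Islands is UTC+12:45: 11:57 + 12:45 = 00:42 on Aug 16.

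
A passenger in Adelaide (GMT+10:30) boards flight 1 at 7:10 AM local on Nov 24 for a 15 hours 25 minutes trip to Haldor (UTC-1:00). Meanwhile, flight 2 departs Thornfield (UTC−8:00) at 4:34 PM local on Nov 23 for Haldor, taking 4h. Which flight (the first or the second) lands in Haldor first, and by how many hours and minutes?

Flight 1 in UTC: 7:10 AM − 10:30 = 8:40 PM on Nov 23.
+15 hours 25 minutes → arrive 12:05 PM UTC on Nov 24.
Flight 2 in UTC: 4:34 PM + 8:00 = 12:34 AM on Nov 24.
+4 hours → arrive 4:34 AM UTC on Nov 24.
Flight 2 lands earlier by 7 hours 31 minutes.

the second, by 7 hours 31 minutes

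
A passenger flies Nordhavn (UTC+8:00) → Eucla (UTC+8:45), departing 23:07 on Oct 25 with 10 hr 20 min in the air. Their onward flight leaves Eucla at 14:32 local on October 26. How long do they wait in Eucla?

4 hours 20 minutes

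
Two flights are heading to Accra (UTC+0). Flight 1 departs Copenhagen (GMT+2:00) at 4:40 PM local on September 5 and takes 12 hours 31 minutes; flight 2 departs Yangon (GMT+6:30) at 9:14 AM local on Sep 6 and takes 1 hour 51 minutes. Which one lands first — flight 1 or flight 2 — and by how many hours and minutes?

the first, by 1 hour 24 minutes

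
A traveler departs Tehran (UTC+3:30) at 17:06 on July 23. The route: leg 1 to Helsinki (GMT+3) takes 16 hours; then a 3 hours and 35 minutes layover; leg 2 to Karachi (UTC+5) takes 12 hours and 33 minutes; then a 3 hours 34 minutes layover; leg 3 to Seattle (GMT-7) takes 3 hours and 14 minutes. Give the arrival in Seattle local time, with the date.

21:32 on July 24

Convert departure to UTC: 17:06 − 3:30 = 13:36 UTC on Jul 23.
Add 16 hours leg 1 → 05:36 UTC (Jul 24).
Add 3 hours 35 minutes layover in Helsinki → 09:11 UTC.
Add 12 hours and 33 minutes leg 2 → 21:44 UTC.
Add 3 hours and 34 minutes layover in Karachi → 01:18 UTC (Jul 25).
Add 3 hours and 14 minutes leg 3 → 04:32 UTC.
Seattle is UTC−7:00, so local arrival = 04:32 − 7:00 = 21:32 on Jul 24.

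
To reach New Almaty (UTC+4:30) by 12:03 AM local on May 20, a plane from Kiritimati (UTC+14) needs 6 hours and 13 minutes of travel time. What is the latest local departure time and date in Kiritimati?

Target arrival in UTC: 12:03 AM − 4:30 = 7:33 PM on May 19.
Subtract 6 hours 13 minutes → departure 1:20 PM UTC on May 19.
Kiritimati is UTC+14:00: 1:20 PM + 14:00 = 3:20 AM on May 20.

3:20 AM on May 20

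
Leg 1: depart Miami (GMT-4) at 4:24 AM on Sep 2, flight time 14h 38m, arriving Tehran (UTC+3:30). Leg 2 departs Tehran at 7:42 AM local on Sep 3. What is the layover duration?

Convert departure to UTC: 4:24 AM + 4:00 = 8:24 AM UTC on Sep 2.
Add 14 hours and 38 minutes flight time → 11:02 PM UTC.
Tehran is UTC+3:30, so local arrival = 11:02 PM + 3:30 = 2:32 AM on Sep 3.
Layover = 7:42 AM − 2:32 AM = 5 hours 10 minutes.

5 hours 10 minutes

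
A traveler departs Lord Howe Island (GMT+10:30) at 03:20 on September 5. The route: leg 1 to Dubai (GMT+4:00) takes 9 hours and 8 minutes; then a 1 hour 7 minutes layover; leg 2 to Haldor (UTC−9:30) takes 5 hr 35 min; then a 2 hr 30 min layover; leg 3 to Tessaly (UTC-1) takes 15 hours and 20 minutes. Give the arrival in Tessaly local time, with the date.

01:30 on September 6

Convert departure to UTC: 03:20 − 10:30 = 16:50 UTC on Sep 4.
Add 9 hours 8 minutes leg 1 → 01:58 UTC (Sep 5).
Add 1 hour and 7 minutes layover in Dubai → 03:05 UTC.
Add 5 hours 35 minutes leg 2 → 08:40 UTC.
Add 2 hours 30 minutes layover in Haldor → 11:10 UTC.
Add 15 hours and 20 minutes leg 3 → 02:30 UTC (Sep 6).
Tessaly is UTC−1:00, so local arrival = 02:30 − 1:00 = 01:30 on Sep 6.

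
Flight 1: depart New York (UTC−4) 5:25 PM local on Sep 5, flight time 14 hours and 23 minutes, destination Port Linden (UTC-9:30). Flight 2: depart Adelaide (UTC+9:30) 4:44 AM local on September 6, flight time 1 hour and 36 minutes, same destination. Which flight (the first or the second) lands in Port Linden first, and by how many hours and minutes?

Flight 1 in UTC: 5:25 PM + 4:00 = 9:25 PM on Sep 5.
+14 hours 23 minutes → arrive 11:48 AM UTC on Sep 6.
Flight 2 in UTC: 4:44 AM − 9:30 = 7:14 PM on Sep 5.
+1 hour 36 minutes → arrive 8:50 PM UTC on Sep 5.
Flight 2 lands earlier by 14 hours 58 minutes.

the second, by 14 hours 58 minutes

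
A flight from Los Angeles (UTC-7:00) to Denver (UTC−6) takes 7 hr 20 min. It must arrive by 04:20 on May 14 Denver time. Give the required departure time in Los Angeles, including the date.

20:00 on May 13

Target arrival in UTC: 04:20 + 6:00 = 10:20 on May 14.
Subtract 7 hours and 20 minutes → departure 03:00 UTC on May 14.
Los Angeles is UTC−7:00: 03:00 − 7:00 = 20:00 on May 13.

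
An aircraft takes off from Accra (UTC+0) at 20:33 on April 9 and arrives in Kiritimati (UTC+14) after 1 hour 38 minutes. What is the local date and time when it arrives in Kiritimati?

Accra is at UTC+0, so departure is already 20:33 UTC on Apr 9.
Add 1 hour 38 minutes travel time → 22:11 UTC.
Kiritimati is UTC+14:00, so local arrival = 22:11 + 14:00 = 12:11 on Apr 10.

12:11 on April 10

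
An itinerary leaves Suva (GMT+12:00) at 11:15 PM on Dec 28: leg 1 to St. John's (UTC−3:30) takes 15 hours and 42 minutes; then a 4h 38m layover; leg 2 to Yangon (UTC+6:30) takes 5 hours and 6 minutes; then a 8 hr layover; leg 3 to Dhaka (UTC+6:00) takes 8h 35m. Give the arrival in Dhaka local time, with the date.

Convert departure to UTC: 11:15 PM − 12:00 = 11:15 AM UTC on Dec 28.
Add 15 hours and 42 minutes leg 1 → 2:57 AM UTC (Dec 29).
Add 4 hours 38 minutes layover in St. John's → 7:35 AM UTC.
Add 5 hours 6 minutes leg 2 → 12:41 PM UTC.
Add 8 hours layover in Yangon → 8:41 PM UTC.
Add 8 hours 35 minutes leg 3 → 5:16 AM UTC (Dec 30).
Dhaka is UTC+6:00, so local arrival = 5:16 AM + 6:00 = 11:16 AM on Dec 30.

11:16 AM on Dec 30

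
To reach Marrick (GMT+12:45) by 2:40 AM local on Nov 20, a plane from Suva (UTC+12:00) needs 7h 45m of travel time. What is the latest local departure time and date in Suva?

Target arrival in UTC: 2:40 AM − 12:45 = 1:55 PM on Nov 19.
Subtract 7 hours and 45 minutes → departure 6:10 AM UTC on Nov 19.
Suva is UTC+12:00: 6:10 AM + 12:00 = 6:10 PM on Nov 19.

6:10 PM on November 19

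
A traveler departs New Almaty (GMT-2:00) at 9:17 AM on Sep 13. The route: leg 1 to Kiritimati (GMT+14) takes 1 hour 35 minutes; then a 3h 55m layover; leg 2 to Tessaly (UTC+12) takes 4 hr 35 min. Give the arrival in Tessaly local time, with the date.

9:22 AM on Sep 14

Convert departure to UTC: 9:17 AM + 2:00 = 11:17 AM UTC on Sep 13.
Add 1 hour and 35 minutes leg 1 → 12:52 PM UTC.
Add 3 hours and 55 minutes layover in Kiritimati → 4:47 PM UTC.
Add 4 hours 35 minutes leg 2 → 9:22 PM UTC.
Tessaly is UTC+12:00, so local arrival = 9:22 PM + 12:00 = 9:22 AM on Sep 14.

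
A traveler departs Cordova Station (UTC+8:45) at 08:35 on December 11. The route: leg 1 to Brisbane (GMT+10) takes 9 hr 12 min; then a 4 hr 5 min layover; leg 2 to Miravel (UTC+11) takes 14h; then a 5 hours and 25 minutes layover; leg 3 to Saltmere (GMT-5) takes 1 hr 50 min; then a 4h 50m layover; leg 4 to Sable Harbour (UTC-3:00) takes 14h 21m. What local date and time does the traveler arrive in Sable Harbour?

02:33 on December 13

Convert departure to UTC: 08:35 − 8:45 = 23:50 UTC on Dec 10.
Add 9 hours and 12 minutes leg 1 → 09:02 UTC (Dec 11).
Add 4 hours 5 minutes layover in Brisbane → 13:07 UTC.
Add 14 hours leg 2 → 03:07 UTC (Dec 12).
Add 5 hours 25 minutes layover in Miravel → 08:32 UTC.
Add 1 hour and 50 minutes leg 3 → 10:22 UTC.
Add 4 hours and 50 minutes layover in Saltmere → 15:12 UTC.
Add 14 hours and 21 minutes leg 4 → 05:33 UTC (Dec 13).
Sable Harbour is UTC−3:00, so local arrival = 05:33 − 3:00 = 02:33 on Dec 13.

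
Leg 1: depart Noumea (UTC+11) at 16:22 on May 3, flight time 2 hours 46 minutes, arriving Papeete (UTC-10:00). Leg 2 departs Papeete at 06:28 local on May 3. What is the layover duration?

Convert departure to UTC: 16:22 − 11:00 = 05:22 UTC on May 3.
Add 2 hours and 46 minutes flight time → 08:08 UTC.
Papeete is UTC−10:00, so local arrival = 08:08 − 10:00 = 22:08 on May 2.
Layover = 06:28 − 22:08 (+1 day) = 8 hours 20 minutes.

8 hours 20 minutes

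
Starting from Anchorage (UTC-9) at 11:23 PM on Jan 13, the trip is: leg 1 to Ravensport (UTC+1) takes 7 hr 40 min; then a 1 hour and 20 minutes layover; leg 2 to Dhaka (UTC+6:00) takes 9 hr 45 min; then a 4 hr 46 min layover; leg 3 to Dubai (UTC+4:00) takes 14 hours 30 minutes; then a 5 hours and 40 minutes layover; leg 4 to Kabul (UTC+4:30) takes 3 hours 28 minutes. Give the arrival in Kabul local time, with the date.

12:02 PM on Jan 16

Convert departure to UTC: 11:23 PM + 9:00 = 8:23 AM UTC on Jan 14.
Add 7 hours and 40 minutes leg 1 → 4:03 PM UTC.
Add 1 hour 20 minutes layover in Ravensport → 5:23 PM UTC.
Add 9 hours and 45 minutes leg 2 → 3:08 AM UTC (Jan 15).
Add 4 hours and 46 minutes layover in Dhaka → 7:54 AM UTC.
Add 14 hours and 30 minutes leg 3 → 10:24 PM UTC.
Add 5 hours 40 minutes layover in Dubai → 4:04 AM UTC (Jan 16).
Add 3 hours 28 minutes leg 4 → 7:32 AM UTC.
Kabul is UTC+4:30, so local arrival = 7:32 AM + 4:30 = 12:02 PM on Jan 16.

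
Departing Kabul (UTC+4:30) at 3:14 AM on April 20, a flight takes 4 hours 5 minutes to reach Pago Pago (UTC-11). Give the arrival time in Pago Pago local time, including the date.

3:49 PM on April 19

Convert departure to UTC: 3:14 AM − 4:30 = 10:44 PM UTC on Apr 19.
Add 4 hours 5 minutes travel time → 2:49 AM UTC (Apr 20).
Pago Pago is UTC−11:00, so local arrival = 2:49 AM − 11:00 = 3:49 PM on Apr 19.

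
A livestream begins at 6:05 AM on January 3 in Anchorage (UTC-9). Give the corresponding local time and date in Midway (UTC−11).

In UTC: 6:05 AM + 9:00 = 3:05 PM on Jan 3.
Midway is UTC−11:00: 3:05 PM − 11:00 = 4:05 AM on Jan 3.

4:05 AM on January 3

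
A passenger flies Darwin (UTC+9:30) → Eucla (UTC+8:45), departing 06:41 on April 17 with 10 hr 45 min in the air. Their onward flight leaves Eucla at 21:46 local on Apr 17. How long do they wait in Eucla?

Convert departure to UTC: 06:41 − 9:30 = 21:11 UTC on Apr 16.
Add 10 hours and 45 minutes flight time → 07:56 UTC (Apr 17).
Eucla is UTC+8:45, so local arrival = 07:56 + 8:45 = 16:41 on Apr 17.
Layover = 21:46 − 16:41 = 5 hours 5 minutes.

5 hours 5 minutes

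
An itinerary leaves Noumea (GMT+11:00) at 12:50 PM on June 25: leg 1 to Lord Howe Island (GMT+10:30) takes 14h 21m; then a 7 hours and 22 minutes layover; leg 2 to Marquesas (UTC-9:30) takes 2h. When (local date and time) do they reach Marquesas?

Convert departure to UTC: 12:50 PM − 11:00 = 1:50 AM UTC on Jun 25.
Add 14 hours and 21 minutes leg 1 → 4:11 PM UTC.
Add 7 hours 22 minutes layover in Lord Howe Island → 11:33 PM UTC.
Add 2 hours leg 2 → 1:33 AM UTC (Jun 26).
Marquesas is UTC−9:30, so local arrival = 1:33 AM − 9:30 = 4:03 PM on Jun 25.

4:03 PM on Jun 25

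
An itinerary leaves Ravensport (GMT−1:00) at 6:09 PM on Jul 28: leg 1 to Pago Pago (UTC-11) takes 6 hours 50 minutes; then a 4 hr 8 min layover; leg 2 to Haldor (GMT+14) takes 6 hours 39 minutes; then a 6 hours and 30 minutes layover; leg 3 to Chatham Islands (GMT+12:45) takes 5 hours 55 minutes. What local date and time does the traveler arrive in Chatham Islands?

1:56 PM on Jul 30

Convert departure to UTC: 6:09 PM + 1:00 = 7:09 PM UTC on Jul 28.
Add 6 hours 50 minutes leg 1 → 1:59 AM UTC (Jul 29).
Add 4 hours 8 minutes layover in Pago Pago → 6:07 AM UTC.
Add 6 hours and 39 minutes leg 2 → 12:46 PM UTC.
Add 6 hours 30 minutes layover in Haldor → 7:16 PM UTC.
Add 5 hours and 55 minutes leg 3 → 1:11 AM UTC (Jul 30).
Chatham Islands is UTC+12:45, so local arrival = 1:11 AM + 12:45 = 1:56 PM on Jul 30.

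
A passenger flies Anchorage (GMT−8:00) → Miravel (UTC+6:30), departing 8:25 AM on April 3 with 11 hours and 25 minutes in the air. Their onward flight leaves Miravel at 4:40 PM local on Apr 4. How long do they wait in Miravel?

Convert departure to UTC: 8:25 AM + 8:00 = 4:25 PM UTC on Apr 3.
Add 11 hours 25 minutes flight time → 3:50 AM UTC (Apr 4).
Miravel is UTC+6:30, so local arrival = 3:50 AM + 6:30 = 10:20 AM on Apr 4.
Layover = 4:40 PM − 10:20 AM = 6 hours 20 minutes.

6 hours 20 minutes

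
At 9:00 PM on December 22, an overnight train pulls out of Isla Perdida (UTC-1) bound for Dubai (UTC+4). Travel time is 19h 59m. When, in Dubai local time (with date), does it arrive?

9:59 PM on December 23

Convert departure to UTC: 9:00 PM + 1:00 = 10:00 PM UTC on Dec 22.
Add 19 hours and 59 minutes travel time → 5:59 PM UTC (Dec 23).
Dubai is UTC+4:00, so local arrival = 5:59 PM + 4:00 = 9:59 PM on Dec 23.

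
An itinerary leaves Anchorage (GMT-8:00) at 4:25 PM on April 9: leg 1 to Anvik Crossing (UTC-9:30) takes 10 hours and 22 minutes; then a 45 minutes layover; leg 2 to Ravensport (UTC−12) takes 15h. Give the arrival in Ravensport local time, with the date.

2:32 PM on April 10

Convert departure to UTC: 4:25 PM + 8:00 = 12:25 AM UTC on Apr 10.
Add 10 hours and 22 minutes leg 1 → 10:47 AM UTC.
Add 45 minutes layover in Anvik Crossing → 11:32 AM UTC.
Add 15 hours leg 2 → 2:32 AM UTC (Apr 11).
Ravensport is UTC−12:00, so local arrival = 2:32 AM − 12:00 = 2:32 PM on Apr 10.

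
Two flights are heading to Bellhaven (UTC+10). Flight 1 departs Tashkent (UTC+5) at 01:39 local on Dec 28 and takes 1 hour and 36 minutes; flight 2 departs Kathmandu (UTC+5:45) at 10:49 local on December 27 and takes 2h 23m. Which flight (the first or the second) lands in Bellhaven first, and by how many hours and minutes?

Flight 1 in UTC: 01:39 − 5:00 = 20:39 on Dec 27.
+1 hour 36 minutes → arrive 22:15 UTC on Dec 27.
Flight 2 in UTC: 10:49 − 5:45 = 05:04 on Dec 27.
+2 hours and 23 minutes → arrive 07:27 UTC on Dec 27.
Flight 2 lands earlier by 14 hours 48 minutes.

the second, by 14 hours 48 minutes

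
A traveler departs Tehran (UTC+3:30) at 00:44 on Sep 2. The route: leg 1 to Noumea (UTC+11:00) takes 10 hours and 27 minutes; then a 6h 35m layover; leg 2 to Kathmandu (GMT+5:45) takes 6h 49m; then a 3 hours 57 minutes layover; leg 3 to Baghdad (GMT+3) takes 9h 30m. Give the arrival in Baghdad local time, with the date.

13:32 on Sep 3

Convert departure to UTC: 00:44 − 3:30 = 21:14 UTC on Sep 1.
Add 10 hours and 27 minutes leg 1 → 07:41 UTC (Sep 2).
Add 6 hours 35 minutes layover in Noumea → 14:16 UTC.
Add 6 hours 49 minutes leg 2 → 21:05 UTC.
Add 3 hours 57 minutes layover in Kathmandu → 01:02 UTC (Sep 3).
Add 9 hours and 30 minutes leg 3 → 10:32 UTC.
Baghdad is UTC+3:00, so local arrival = 10:32 + 3:00 = 13:32 on Sep 3.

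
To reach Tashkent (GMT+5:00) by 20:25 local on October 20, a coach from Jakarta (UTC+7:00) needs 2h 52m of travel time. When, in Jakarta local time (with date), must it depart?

19:33 on October 20

Target arrival in UTC: 20:25 − 5:00 = 15:25 on Oct 20.
Subtract 2 hours and 52 minutes → departure 12:33 UTC on Oct 20.
Jakarta is UTC+7:00: 12:33 + 7:00 = 19:33 on Oct 20.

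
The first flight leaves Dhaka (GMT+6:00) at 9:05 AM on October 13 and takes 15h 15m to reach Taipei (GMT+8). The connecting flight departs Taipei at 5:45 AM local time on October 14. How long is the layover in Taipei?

Convert departure to UTC: 9:05 AM − 6:00 = 3:05 AM UTC on Oct 13.
Add 15 hours and 15 minutes flight time → 6:20 PM UTC.
Taipei is UTC+8:00, so local arrival = 6:20 PM + 8:00 = 2:20 AM on Oct 14.
Layover = 5:45 AM − 2:20 AM = 3 hours 25 minutes.

3 hours 25 minutes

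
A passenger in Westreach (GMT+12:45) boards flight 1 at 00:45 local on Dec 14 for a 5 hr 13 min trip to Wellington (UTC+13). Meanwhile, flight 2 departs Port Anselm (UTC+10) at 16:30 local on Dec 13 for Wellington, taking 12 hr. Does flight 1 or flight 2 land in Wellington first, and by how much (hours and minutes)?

the first, by 1 hour 17 minutes

Flight 1 in UTC: 00:45 − 12:45 = 12:00 on Dec 13.
+5 hours and 13 minutes → arrive 17:13 UTC on Dec 13.
Flight 2 in UTC: 16:30 − 10:00 = 06:30 on Dec 13.
+12 hours → arrive 18:30 UTC on Dec 13.
Flight 1 lands earlier by 1 hour 17 minutes.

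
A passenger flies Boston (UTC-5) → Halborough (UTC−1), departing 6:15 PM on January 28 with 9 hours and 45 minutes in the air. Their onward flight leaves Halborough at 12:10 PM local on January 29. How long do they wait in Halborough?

Convert departure to UTC: 6:15 PM + 5:00 = 11:15 PM UTC on Jan 28.
Add 9 hours 45 minutes flight time → 9:00 AM UTC (Jan 29).
Halborough is UTC−1:00, so local arrival = 9:00 AM − 1:00 = 8:00 AM on Jan 29.
Layover = 12:10 PM − 8:00 AM = 4 hours 10 minutes.

4 hours 10 minutes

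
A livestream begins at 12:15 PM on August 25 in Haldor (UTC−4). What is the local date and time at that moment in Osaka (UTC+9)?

1:15 AM on August 26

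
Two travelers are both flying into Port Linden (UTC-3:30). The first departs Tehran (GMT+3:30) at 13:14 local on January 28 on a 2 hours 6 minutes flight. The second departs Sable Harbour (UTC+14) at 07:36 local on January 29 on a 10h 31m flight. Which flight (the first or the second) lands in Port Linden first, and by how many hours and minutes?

the first, by 16 hours 17 minutes

Flight 1 in UTC: 13:14 − 3:30 = 09:44 on Jan 28.
+2 hours 6 minutes → arrive 11:50 UTC on Jan 28.
Flight 2 in UTC: 07:36 − 14:00 = 17:36 on Jan 28.
+10 hours 31 minutes → arrive 04:07 UTC on Jan 29.
Flight 1 lands earlier by 16 hours 17 minutes.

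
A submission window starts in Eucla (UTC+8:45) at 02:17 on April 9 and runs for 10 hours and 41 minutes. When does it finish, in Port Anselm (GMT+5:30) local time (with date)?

09:43 on April 9

Convert start to UTC: 02:17 − 8:45 = 17:32 UTC on Apr 8.
Add 10 hours 41 minutes duration → 04:13 UTC (Apr 9).
Port Anselm is UTC+5:30, so local end time = 04:13 + 5:30 = 09:43 on Apr 9.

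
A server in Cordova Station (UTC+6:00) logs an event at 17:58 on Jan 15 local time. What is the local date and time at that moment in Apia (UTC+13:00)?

00:58 on Jan 16

Apia is 7:00 ahead of Cordova Station.
Shift by the zone difference: 17:58 + 7:00 = 00:58 on Jan 16 in Apia.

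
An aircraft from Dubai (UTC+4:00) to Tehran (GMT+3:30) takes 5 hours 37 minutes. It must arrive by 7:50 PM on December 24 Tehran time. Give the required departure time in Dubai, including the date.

Target arrival in UTC: 7:50 PM − 3:30 = 4:20 PM on Dec 24.
Subtract 5 hours 37 minutes → departure 10:43 AM UTC on Dec 24.
Dubai is UTC+4:00: 10:43 AM + 4:00 = 2:43 PM on Dec 24.

2:43 PM on December 24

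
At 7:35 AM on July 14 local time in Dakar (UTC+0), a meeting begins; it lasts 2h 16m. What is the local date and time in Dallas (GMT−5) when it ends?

4:51 AM on Jul 14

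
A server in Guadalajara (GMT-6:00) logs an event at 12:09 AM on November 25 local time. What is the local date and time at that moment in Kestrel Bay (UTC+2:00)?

In UTC: 12:09 AM + 6:00 = 6:09 AM on Nov 25.
Kestrel Bay is UTC+2:00: 6:09 AM + 2:00 = 8:09 AM on Nov 25.

8:09 AM on Nov 25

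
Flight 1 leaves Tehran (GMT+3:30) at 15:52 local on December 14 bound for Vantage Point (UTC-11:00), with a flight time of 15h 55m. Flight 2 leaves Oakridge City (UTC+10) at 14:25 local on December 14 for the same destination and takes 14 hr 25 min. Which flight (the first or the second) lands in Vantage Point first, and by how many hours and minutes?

Flight 1 in UTC: 15:52 − 3:30 = 12:22 on Dec 14.
+15 hours 55 minutes → arrive 04:17 UTC on Dec 15.
Flight 2 in UTC: 14:25 − 10:00 = 04:25 on Dec 14.
+14 hours 25 minutes → arrive 18:50 UTC on Dec 14.
Flight 2 lands earlier by 9 hours 27 minutes.

the second, by 9 hours 27 minutes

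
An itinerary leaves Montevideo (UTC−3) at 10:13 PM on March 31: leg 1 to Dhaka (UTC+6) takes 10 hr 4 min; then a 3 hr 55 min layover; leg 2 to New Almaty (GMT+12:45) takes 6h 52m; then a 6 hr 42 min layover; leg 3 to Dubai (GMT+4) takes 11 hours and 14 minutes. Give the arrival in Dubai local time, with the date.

Convert departure to UTC: 10:13 PM + 3:00 = 1:13 AM UTC on Apr 1.
Add 10 hours 4 minutes leg 1 → 11:17 AM UTC.
Add 3 hours and 55 minutes layover in Dhaka → 3:12 PM UTC.
Add 6 hours and 52 minutes leg 2 → 10:04 PM UTC.
Add 6 hours 42 minutes layover in New Almaty → 4:46 AM UTC (Apr 2).
Add 11 hours 14 minutes leg 3 → 4:00 PM UTC.
Dubai is UTC+4:00, so local arrival = 4:00 PM + 4:00 = 8:00 PM on Apr 2.

8:00 PM on Apr 2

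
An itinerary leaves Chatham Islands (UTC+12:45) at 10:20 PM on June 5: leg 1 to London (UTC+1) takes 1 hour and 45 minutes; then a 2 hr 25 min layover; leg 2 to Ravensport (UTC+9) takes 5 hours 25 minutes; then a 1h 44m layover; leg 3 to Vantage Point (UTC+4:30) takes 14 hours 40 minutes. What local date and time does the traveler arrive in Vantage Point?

Convert departure to UTC: 10:20 PM − 12:45 = 9:35 AM UTC on Jun 5.
Add 1 hour and 45 minutes leg 1 → 11:20 AM UTC.
Add 2 hours and 25 minutes layover in London → 1:45 PM UTC.
Add 5 hours and 25 minutes leg 2 → 7:10 PM UTC.
Add 1 hour 44 minutes layover in Ravensport → 8:54 PM UTC.
Add 14 hours and 40 minutes leg 3 → 11:34 AM UTC (Jun 6).
Vantage Point is UTC+4:30, so local arrival = 11:34 AM + 4:30 = 4:04 PM on Jun 6.

4:04 PM on June 6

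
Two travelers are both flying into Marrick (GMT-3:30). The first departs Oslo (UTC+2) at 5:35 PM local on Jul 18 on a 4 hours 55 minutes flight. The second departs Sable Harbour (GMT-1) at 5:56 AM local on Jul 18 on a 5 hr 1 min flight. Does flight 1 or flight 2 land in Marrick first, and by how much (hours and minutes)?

the second, by 8 hours 33 minutes

Flight 1 in UTC: 5:35 PM − 2:00 = 3:35 PM on Jul 18.
+4 hours 55 minutes → arrive 8:30 PM UTC on Jul 18.
Flight 2 in UTC: 5:56 AM + 1:00 = 6:56 AM on Jul 18.
+5 hours and 1 minute → arrive 11:57 AM UTC on Jul 18.
Flight 2 lands earlier by 8 hours 33 minutes.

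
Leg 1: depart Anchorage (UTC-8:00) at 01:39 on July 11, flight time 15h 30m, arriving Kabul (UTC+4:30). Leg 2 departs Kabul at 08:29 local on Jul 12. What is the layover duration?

Convert departure to UTC: 01:39 + 8:00 = 09:39 UTC on Jul 11.
Add 15 hours and 30 minutes flight time → 01:09 UTC (Jul 12).
Kabul is UTC+4:30, so local arrival = 01:09 + 4:30 = 05:39 on Jul 12.
Layover = 08:29 − 05:39 = 2 hours 50 minutes.

2 hours 50 minutes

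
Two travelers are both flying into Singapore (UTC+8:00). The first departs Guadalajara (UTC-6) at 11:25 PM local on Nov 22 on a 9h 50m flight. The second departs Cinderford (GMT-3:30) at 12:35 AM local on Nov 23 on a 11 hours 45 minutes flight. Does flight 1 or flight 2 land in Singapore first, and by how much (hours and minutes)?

the first, by 35 minutes

Flight 1 in UTC: 11:25 PM + 6:00 = 5:25 AM on Nov 23.
+9 hours and 50 minutes → arrive 3:15 PM UTC on Nov 23.
Flight 2 in UTC: 12:35 AM + 3:30 = 4:05 AM on Nov 23.
+11 hours 45 minutes → arrive 3:50 PM UTC on Nov 23.
Flight 1 lands earlier by 35 minutes.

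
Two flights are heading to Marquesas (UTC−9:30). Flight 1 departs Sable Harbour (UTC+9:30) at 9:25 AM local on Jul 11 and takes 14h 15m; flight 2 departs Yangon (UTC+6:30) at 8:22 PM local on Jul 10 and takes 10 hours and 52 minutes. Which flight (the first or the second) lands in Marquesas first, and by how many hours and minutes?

Flight 1 in UTC: 9:25 AM − 9:30 = 11:55 PM on Jul 10.
+14 hours and 15 minutes → arrive 2:10 PM UTC on Jul 11.
Flight 2 in UTC: 8:22 PM − 6:30 = 1:52 PM on Jul 10.
+10 hours 52 minutes → arrive 12:44 AM UTC on Jul 11.
Flight 2 lands earlier by 13 hours 26 minutes.

the second, by 13 hours 26 minutes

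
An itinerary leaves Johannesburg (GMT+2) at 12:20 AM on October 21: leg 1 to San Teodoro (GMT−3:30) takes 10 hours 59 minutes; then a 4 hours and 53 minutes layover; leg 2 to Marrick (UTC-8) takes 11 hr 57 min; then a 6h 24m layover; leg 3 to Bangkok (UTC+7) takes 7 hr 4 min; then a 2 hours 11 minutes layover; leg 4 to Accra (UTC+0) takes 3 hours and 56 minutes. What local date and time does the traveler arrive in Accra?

Convert departure to UTC: 12:20 AM − 2:00 = 10:20 PM UTC on Oct 20.
Add 10 hours 59 minutes leg 1 → 9:19 AM UTC (Oct 21).
Add 4 hours 53 minutes layover in San Teodoro → 2:12 PM UTC.
Add 11 hours 57 minutes leg 2 → 2:09 AM UTC (Oct 22).
Add 6 hours and 24 minutes layover in Marrick → 8:33 AM UTC.
Add 7 hours and 4 minutes leg 3 → 3:37 PM UTC.
Add 2 hours and 11 minutes layover in Bangkok → 5:48 PM UTC.
Add 3 hours 56 minutes leg 4 → 9:44 PM UTC.
Accra is UTC+0, so local arrival is the same: 9:44 PM on Oct 22.

9:44 PM on October 22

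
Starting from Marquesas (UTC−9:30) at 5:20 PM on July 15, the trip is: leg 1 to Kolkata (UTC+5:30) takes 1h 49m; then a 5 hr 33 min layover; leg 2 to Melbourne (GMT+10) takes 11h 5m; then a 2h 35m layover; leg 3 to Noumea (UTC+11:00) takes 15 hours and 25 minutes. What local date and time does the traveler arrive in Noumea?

2:17 AM on July 18

Convert departure to UTC: 5:20 PM + 9:30 = 2:50 AM UTC on Jul 16.
Add 1 hour and 49 minutes leg 1 → 4:39 AM UTC.
Add 5 hours and 33 minutes layover in Kolkata → 10:12 AM UTC.
Add 11 hours and 5 minutes leg 2 → 9:17 PM UTC.
Add 2 hours 35 minutes layover in Melbourne → 11:52 PM UTC.
Add 15 hours and 25 minutes leg 3 → 3:17 PM UTC (Jul 17).
Noumea is UTC+11:00, so local arrival = 3:17 PM + 11:00 = 2:17 AM on Jul 18.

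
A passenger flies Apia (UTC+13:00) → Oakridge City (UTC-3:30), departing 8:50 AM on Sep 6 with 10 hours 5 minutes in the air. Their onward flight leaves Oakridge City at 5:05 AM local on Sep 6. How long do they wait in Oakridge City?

Convert departure to UTC: 8:50 AM − 13:00 = 7:50 PM UTC on Sep 5.
Add 10 hours 5 minutes flight time → 5:55 AM UTC (Sep 6).
Oakridge City is UTC−3:30, so local arrival = 5:55 AM − 3:30 = 2:25 AM on Sep 6.
Layover = 5:05 AM − 2:25 AM = 2 hours 40 minutes.

2 hours 40 minutes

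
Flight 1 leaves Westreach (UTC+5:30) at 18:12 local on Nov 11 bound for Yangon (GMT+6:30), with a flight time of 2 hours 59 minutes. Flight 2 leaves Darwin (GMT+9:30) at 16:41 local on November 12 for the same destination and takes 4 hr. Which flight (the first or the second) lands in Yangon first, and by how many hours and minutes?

the first, by 19 hours 30 minutes

Flight 1 in UTC: 18:12 − 5:30 = 12:42 on Nov 11.
+2 hours 59 minutes → arrive 15:41 UTC on Nov 11.
Flight 2 in UTC: 16:41 − 9:30 = 07:11 on Nov 12.
+4 hours → arrive 11:11 UTC on Nov 12.
Flight 1 lands earlier by 19 hours 30 minutes.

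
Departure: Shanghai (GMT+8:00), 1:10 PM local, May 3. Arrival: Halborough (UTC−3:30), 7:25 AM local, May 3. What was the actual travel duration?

Departure in UTC: 1:10 PM − 8:00 = 5:10 AM on May 3.
Arrival in UTC: 7:25 AM + 3:30 = 10:55 AM on May 3.
Elapsed = 10:55 AM − 5:10 AM = 5 hours 45 minutes.

5 hours 45 minutes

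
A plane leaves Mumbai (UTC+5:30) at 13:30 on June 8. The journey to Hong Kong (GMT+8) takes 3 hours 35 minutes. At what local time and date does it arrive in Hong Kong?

19:35 on June 8

Hong Kong is 2:30 ahead of Mumbai.
After 3 hours and 35 minutes it is 17:05 in Mumbai.
Shift by the zone difference: 17:05 + 2:30 = 19:35 on Jun 8 in Hong Kong.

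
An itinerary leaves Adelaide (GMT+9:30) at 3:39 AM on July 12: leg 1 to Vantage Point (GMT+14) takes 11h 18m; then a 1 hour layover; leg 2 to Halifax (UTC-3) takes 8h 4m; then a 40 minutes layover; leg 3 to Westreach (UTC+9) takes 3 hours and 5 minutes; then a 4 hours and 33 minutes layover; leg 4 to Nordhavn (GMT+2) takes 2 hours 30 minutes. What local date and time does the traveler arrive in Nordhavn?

3:19 AM on July 13

Convert departure to UTC: 3:39 AM − 9:30 = 6:09 PM UTC on Jul 11.
Add 11 hours 18 minutes leg 1 → 5:27 AM UTC (Jul 12).
Add 1 hour layover in Vantage Point → 6:27 AM UTC.
Add 8 hours and 4 minutes leg 2 → 2:31 PM UTC.
Add 40 minutes layover in Halifax → 3:11 PM UTC.
Add 3 hours 5 minutes leg 3 → 6:16 PM UTC.
Add 4 hours 33 minutes layover in Westreach → 10:49 PM UTC.
Add 2 hours 30 minutes leg 4 → 1:19 AM UTC (Jul 13).
Nordhavn is UTC+2:00, so local arrival = 1:19 AM + 2:00 = 3:19 AM on Jul 13.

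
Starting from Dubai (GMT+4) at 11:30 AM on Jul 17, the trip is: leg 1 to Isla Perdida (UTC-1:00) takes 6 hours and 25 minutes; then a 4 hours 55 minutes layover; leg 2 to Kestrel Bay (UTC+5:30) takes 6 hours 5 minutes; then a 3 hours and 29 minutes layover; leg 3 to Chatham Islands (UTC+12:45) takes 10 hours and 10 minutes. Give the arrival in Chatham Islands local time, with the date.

Convert departure to UTC: 11:30 AM − 4:00 = 7:30 AM UTC on Jul 17.
Add 6 hours and 25 minutes leg 1 → 1:55 PM UTC.
Add 4 hours 55 minutes layover in Isla Perdida → 6:50 PM UTC.
Add 6 hours and 5 minutes leg 2 → 12:55 AM UTC (Jul 18).
Add 3 hours 29 minutes layover in Kestrel Bay → 4:24 AM UTC.
Add 10 hours 10 minutes leg 3 → 2:34 PM UTC.
Chatham Islands is UTC+12:45, so local arrival = 2:34 PM + 12:45 = 3:19 AM on Jul 19.

3:19 AM on July 19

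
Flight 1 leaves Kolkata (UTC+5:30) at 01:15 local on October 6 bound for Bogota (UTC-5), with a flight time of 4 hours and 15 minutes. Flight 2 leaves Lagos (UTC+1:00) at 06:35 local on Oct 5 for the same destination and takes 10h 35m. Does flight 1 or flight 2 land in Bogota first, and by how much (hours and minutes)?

Flight 1 in UTC: 01:15 − 5:30 = 19:45 on Oct 5.
+4 hours and 15 minutes → arrive 00:00 UTC on Oct 6.
Flight 2 in UTC: 06:35 − 1:00 = 05:35 on Oct 5.
+10 hours and 35 minutes → arrive 16:10 UTC on Oct 5.
Flight 2 lands earlier by 7 hours 50 minutes.

the second, by 7 hours 50 minutes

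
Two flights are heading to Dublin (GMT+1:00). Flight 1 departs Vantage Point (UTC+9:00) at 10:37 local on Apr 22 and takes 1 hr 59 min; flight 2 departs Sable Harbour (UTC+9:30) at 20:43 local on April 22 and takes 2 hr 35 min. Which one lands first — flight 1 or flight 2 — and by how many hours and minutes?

the first, by 10 hours 12 minutes

Flight 1 in UTC: 10:37 − 9:00 = 01:37 on Apr 22.
+1 hour and 59 minutes → arrive 03:36 UTC on Apr 22.
Flight 2 in UTC: 20:43 − 9:30 = 11:13 on Apr 22.
+2 hours 35 minutes → arrive 13:48 UTC on Apr 22.
Flight 1 lands earlier by 10 hours 12 minutes.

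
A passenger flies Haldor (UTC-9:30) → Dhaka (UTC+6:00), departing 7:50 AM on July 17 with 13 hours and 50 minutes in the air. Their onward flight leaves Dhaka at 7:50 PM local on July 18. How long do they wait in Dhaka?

Convert departure to UTC: 7:50 AM + 9:30 = 5:20 PM UTC on Jul 17.
Add 13 hours 50 minutes flight time → 7:10 AM UTC (Jul 18).
Dhaka is UTC+6:00, so local arrival = 7:10 AM + 6:00 = 1:10 PM on Jul 18.
Layover = 7:50 PM − 1:10 PM = 6 hours 40 minutes.

6 hours 40 minutes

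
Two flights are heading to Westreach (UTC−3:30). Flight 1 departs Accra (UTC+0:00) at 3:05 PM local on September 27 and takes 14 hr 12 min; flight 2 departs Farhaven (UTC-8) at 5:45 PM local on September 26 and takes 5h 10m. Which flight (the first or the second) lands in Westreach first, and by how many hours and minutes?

the second, by 22 hours 22 minutes

Flight 1 departs at 3:05 PM UTC (Sep 27).
+14 hours and 12 minutes → arrive 5:17 AM UTC on Sep 28.
Flight 2 in UTC: 5:45 PM + 8:00 = 1:45 AM on Sep 27.
+5 hours and 10 minutes → arrive 6:55 AM UTC on Sep 27.
Flight 2 lands earlier by 22 hours 22 minutes.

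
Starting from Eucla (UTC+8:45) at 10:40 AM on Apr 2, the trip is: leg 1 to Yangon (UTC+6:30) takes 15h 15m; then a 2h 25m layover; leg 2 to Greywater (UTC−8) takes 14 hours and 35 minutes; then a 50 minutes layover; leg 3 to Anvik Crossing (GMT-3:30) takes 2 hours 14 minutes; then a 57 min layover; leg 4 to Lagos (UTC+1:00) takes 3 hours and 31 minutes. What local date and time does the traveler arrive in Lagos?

6:42 PM on April 3

Convert departure to UTC: 10:40 AM − 8:45 = 1:55 AM UTC on Apr 2.
Add 15 hours 15 minutes leg 1 → 5:10 PM UTC.
Add 2 hours and 25 minutes layover in Yangon → 7:35 PM UTC.
Add 14 hours 35 minutes leg 2 → 10:10 AM UTC (Apr 3).
Add 50 minutes layover in Greywater → 11:00 AM UTC.
Add 2 hours and 14 minutes leg 3 → 1:14 PM UTC.
Add 57 minutes layover in Anvik Crossing → 2:11 PM UTC.
Add 3 hours and 31 minutes leg 4 → 5:42 PM UTC.
Lagos is UTC+1:00, so local arrival = 5:42 PM + 1:00 = 6:42 PM on Apr 3.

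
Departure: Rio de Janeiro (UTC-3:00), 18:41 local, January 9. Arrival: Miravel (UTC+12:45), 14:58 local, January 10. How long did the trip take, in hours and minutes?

4 hours 32 minutes

Departure in UTC: 18:41 + 3:00 = 21:41 on Jan 9.
Arrival in UTC: 14:58 − 12:45 = 02:13 on Jan 10.
Elapsed = 02:13 − 21:41 (+1 day) = 4 hours 32 minutes.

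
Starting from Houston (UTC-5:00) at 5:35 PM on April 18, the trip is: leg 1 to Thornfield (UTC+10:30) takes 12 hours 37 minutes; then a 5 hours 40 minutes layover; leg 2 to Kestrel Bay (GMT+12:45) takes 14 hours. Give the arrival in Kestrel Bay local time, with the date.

Convert departure to UTC: 5:35 PM + 5:00 = 10:35 PM UTC on Apr 18.
Add 12 hours 37 minutes leg 1 → 11:12 AM UTC (Apr 19).
Add 5 hours 40 minutes layover in Thornfield → 4:52 PM UTC.
Add 14 hours leg 2 → 6:52 AM UTC (Apr 20).
Kestrel Bay is UTC+12:45, so local arrival = 6:52 AM + 12:45 = 7:37 PM on Apr 20.

7:37 PM on April 20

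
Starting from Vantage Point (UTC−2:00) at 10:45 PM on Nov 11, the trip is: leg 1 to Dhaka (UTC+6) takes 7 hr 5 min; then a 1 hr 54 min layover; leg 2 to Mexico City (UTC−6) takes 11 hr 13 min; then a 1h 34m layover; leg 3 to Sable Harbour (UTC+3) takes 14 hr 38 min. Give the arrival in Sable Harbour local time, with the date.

4:09 PM on November 13

Convert departure to UTC: 10:45 PM + 2:00 = 12:45 AM UTC on Nov 12.
Add 7 hours 5 minutes leg 1 → 7:50 AM UTC.
Add 1 hour and 54 minutes layover in Dhaka → 9:44 AM UTC.
Add 11 hours 13 minutes leg 2 → 8:57 PM UTC.
Add 1 hour 34 minutes layover in Mexico City → 10:31 PM UTC.
Add 14 hours and 38 minutes leg 3 → 1:09 PM UTC (Nov 13).
Sable Harbour is UTC+3:00, so local arrival = 1:09 PM + 3:00 = 4:09 PM on Nov 13.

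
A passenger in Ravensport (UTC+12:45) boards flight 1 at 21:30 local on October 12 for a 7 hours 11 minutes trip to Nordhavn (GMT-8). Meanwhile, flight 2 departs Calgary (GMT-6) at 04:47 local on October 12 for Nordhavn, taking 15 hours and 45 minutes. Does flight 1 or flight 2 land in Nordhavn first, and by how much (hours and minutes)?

the first, by 10 hours 36 minutes

Flight 1 in UTC: 21:30 − 12:45 = 08:45 on Oct 12.
+7 hours 11 minutes → arrive 15:56 UTC on Oct 12.
Flight 2 in UTC: 04:47 + 6:00 = 10:47 on Oct 12.
+15 hours 45 minutes → arrive 02:32 UTC on Oct 13.
Flight 1 lands earlier by 10 hours 36 minutes.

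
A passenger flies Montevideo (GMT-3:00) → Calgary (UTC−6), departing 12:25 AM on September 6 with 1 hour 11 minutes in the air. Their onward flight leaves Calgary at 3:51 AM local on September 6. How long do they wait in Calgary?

Convert departure to UTC: 12:25 AM + 3:00 = 3:25 AM UTC on Sep 6.
Add 1 hour and 11 minutes flight time → 4:36 AM UTC.
Calgary is UTC−6:00, so local arrival = 4:36 AM − 6:00 = 10:36 PM on Sep 5.
Layover = 3:51 AM − 10:36 PM (+1 day) = 5 hours 15 minutes.

5 hours 15 minutes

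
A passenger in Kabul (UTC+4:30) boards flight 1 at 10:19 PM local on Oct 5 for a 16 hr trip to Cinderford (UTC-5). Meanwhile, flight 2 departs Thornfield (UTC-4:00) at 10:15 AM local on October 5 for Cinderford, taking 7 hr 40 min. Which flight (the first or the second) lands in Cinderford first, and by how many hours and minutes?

the second, by 11 hours 54 minutes

Flight 1 in UTC: 10:19 PM − 4:30 = 5:49 PM on Oct 5.
+16 hours → arrive 9:49 AM UTC on Oct 6.
Flight 2 in UTC: 10:15 AM + 4:00 = 2:15 PM on Oct 5.
+7 hours and 40 minutes → arrive 9:55 PM UTC on Oct 5.
Flight 2 lands earlier by 11 hours 54 minutes.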